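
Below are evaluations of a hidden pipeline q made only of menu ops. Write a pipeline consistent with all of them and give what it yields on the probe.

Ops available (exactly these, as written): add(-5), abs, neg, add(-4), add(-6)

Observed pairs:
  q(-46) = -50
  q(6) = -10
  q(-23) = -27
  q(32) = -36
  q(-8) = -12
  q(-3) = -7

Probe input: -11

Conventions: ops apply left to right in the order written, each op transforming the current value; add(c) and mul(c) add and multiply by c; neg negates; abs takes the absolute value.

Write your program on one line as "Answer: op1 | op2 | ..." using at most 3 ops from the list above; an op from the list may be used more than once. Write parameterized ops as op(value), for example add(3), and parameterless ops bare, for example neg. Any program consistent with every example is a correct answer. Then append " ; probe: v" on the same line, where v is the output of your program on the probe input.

abs | neg | add(-4) ; probe: -15

Check, running the answer program on each example:
  -46 -> 46 -> -46 -> -50
  6 -> 6 -> -6 -> -10
  -23 -> 23 -> -23 -> -27
  32 -> 32 -> -32 -> -36
  -8 -> 8 -> -8 -> -12
  -3 -> 3 -> -3 -> -7
  probe: -11 -> 11 -> -11 -> -15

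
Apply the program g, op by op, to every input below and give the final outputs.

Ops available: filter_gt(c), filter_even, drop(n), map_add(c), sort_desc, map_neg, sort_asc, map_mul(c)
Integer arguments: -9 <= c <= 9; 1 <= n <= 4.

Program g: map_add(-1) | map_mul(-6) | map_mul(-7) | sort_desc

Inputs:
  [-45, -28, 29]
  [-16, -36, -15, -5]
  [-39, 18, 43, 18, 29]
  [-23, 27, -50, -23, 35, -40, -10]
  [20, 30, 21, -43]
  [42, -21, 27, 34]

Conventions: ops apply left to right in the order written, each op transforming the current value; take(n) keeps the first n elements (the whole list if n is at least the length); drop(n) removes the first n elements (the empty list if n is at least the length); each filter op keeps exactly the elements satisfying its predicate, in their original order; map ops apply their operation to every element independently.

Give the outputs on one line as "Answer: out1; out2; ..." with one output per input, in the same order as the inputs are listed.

Execution, op by op:
  [-45, -28, 29] -> [-46, -29, 28] -> [276, 174, -168] -> [-1932, -1218, 1176] -> [1176, -1218, -1932]
  [-16, -36, -15, -5] -> [-17, -37, -16, -6] -> [102, 222, 96, 36] -> [-714, -1554, -672, -252] -> [-252, -672, -714, -1554]
  [-39, 18, 43, 18, 29] -> [-40, 17, 42, 17, 28] -> [240, -102, -252, -102, -168] -> [-1680, 714, 1764, 714, 1176] -> [1764, 1176, 714, 714, -1680]
  [-23, 27, -50, -23, 35, -40, -10] -> [-24, 26, -51, -24, 34, -41, -11] -> [144, -156, 306, 144, -204, 246, 66] -> [-1008, 1092, -2142, -1008, 1428, -1722, -462] -> [1428, 1092, -462, -1008, -1008, -1722, -2142]
  [20, 30, 21, -43] -> [19, 29, 20, -44] -> [-114, -174, -120, 264] -> [798, 1218, 840, -1848] -> [1218, 840, 798, -1848]
  [42, -21, 27, 34] -> [41, -22, 26, 33] -> [-246, 132, -156, -198] -> [1722, -924, 1092, 1386] -> [1722, 1386, 1092, -924]

[1176, -1218, -1932]; [-252, -672, -714, -1554]; [1764, 1176, 714, 714, -1680]; [1428, 1092, -462, -1008, -1008, -1722, -2142]; [1218, 840, 798, -1848]; [1722, 1386, 1092, -924]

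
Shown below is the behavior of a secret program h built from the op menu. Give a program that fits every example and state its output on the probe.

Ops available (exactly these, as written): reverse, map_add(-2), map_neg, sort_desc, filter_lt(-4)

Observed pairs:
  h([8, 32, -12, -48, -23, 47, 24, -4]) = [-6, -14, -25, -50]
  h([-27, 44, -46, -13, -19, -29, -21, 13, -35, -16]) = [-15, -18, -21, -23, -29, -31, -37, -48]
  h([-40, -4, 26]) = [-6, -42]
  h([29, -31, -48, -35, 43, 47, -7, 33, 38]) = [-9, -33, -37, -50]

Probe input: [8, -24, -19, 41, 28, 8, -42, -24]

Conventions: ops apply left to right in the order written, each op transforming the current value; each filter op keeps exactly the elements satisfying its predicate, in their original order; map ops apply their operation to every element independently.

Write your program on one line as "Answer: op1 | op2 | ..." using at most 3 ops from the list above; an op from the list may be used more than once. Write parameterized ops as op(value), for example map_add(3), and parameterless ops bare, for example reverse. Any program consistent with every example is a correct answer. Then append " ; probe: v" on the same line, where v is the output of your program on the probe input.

map_add(-2) | sort_desc | filter_lt(-4) ; probe: [-21, -26, -26, -44]

Check, running the answer program on each example:
  [8, 32, -12, -48, -23, 47, 24, -4] -> [6, 30, -14, -50, -25, 45, 22, -6] -> [45, 30, 22, 6, -6, -14, -25, -50] -> [-6, -14, -25, -50]
  [-27, 44, -46, -13, -19, -29, -21, 13, -35, -16] -> [-29, 42, -48, -15, -21, -31, -23, 11, -37, -18] -> [42, 11, -15, -18, -21, -23, -29, -31, -37, -48] -> [-15, -18, -21, -23, -29, -31, -37, -48]
  [-40, -4, 26] -> [-42, -6, 24] -> [24, -6, -42] -> [-6, -42]
  [29, -31, -48, -35, 43, 47, -7, 33, 38] -> [27, -33, -50, -37, 41, 45, -9, 31, 36] -> [45, 41, 36, 31, 27, -9, -33, -37, -50] -> [-9, -33, -37, -50]
  probe: [8, -24, -19, 41, 28, 8, -42, -24] -> [6, -26, -21, 39, 26, 6, -44, -26] -> [39, 26, 6, 6, -21, -26, -26, -44] -> [-21, -26, -26, -44]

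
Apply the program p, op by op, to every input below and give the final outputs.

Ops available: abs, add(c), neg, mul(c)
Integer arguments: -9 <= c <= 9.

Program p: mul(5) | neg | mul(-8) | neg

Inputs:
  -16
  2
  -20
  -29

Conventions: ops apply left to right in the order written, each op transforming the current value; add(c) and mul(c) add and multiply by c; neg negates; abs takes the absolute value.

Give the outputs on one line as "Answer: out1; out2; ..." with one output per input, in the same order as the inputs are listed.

Execution, op by op:
  -16 -> -80 -> 80 -> -640 -> 640
  2 -> 10 -> -10 -> 80 -> -80
  -20 -> -100 -> 100 -> -800 -> 800
  -29 -> -145 -> 145 -> -1160 -> 1160

640; -80; 800; 1160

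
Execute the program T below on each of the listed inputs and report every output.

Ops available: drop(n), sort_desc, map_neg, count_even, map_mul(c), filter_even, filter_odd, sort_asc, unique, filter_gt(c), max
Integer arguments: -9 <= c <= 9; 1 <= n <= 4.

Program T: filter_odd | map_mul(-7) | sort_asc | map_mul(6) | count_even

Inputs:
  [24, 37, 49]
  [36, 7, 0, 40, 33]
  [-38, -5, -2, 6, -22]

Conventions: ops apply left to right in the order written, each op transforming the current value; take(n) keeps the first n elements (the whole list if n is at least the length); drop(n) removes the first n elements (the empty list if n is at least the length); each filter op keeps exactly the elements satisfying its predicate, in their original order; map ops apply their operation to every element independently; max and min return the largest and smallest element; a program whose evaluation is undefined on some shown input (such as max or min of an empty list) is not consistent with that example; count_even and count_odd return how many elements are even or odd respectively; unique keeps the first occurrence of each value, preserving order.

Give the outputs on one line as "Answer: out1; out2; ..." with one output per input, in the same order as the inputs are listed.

Execution, op by op:
  [24, 37, 49] -> [37, 49] -> [-259, -343] -> [-343, -259] -> [-2058, -1554] -> 2
  [36, 7, 0, 40, 33] -> [7, 33] -> [-49, -231] -> [-231, -49] -> [-1386, -294] -> 2
  [-38, -5, -2, 6, -22] -> [-5] -> [35] -> [35] -> [210] -> 1

2; 2; 1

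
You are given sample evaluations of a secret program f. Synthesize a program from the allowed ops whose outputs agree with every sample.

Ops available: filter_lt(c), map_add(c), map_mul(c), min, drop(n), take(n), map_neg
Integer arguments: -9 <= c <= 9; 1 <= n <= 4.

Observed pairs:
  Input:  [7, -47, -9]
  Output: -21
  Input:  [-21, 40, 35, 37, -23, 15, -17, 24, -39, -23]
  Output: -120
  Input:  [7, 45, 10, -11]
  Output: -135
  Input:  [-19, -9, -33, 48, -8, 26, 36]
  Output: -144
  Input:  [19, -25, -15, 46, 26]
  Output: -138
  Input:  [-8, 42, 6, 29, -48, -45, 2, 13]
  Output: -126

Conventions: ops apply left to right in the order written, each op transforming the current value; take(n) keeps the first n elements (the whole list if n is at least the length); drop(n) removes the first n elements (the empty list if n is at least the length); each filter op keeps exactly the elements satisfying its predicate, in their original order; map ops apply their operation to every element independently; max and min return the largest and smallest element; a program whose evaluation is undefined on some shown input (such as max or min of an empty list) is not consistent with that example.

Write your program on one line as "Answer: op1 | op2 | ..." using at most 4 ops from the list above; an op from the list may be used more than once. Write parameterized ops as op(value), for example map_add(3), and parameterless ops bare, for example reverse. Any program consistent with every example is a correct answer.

map_neg | map_mul(-3) | map_neg | min

Check, running the answer program on each example:
  [7, -47, -9] -> [-7, 47, 9] -> [21, -141, -27] -> [-21, 141, 27] -> -21
  [-21, 40, 35, 37, -23, 15, -17, 24, -39, -23] -> [21, -40, -35, -37, 23, -15, 17, -24, 39, 23] -> [-63, 120, 105, 111, -69, 45, -51, 72, -117, -69] -> [63, -120, -105, -111, 69, -45, 51, -72, 117, 69] -> -120
  [7, 45, 10, -11] -> [-7, -45, -10, 11] -> [21, 135, 30, -33] -> [-21, -135, -30, 33] -> -135
  [-19, -9, -33, 48, -8, 26, 36] -> [19, 9, 33, -48, 8, -26, -36] -> [-57, -27, -99, 144, -24, 78, 108] -> [57, 27, 99, -144, 24, -78, -108] -> -144
  [19, -25, -15, 46, 26] -> [-19, 25, 15, -46, -26] -> [57, -75, -45, 138, 78] -> [-57, 75, 45, -138, -78] -> -138
  [-8, 42, 6, 29, -48, -45, 2, 13] -> [8, -42, -6, -29, 48, 45, -2, -13] -> [-24, 126, 18, 87, -144, -135, 6, 39] -> [24, -126, -18, -87, 144, 135, -6, -39] -> -126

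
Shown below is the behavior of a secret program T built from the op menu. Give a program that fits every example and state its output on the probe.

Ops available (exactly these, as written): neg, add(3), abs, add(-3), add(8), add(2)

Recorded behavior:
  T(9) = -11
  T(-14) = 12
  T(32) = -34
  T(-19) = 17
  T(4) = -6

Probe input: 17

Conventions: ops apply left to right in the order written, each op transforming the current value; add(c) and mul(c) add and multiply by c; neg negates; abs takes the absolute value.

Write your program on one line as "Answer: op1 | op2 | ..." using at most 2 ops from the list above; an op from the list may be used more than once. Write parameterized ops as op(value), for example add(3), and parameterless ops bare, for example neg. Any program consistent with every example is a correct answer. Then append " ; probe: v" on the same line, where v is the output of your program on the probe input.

add(2) | neg ; probe: -19

Check, running the answer program on each example:
  9 -> 11 -> -11
  -14 -> -12 -> 12
  32 -> 34 -> -34
  -19 -> -17 -> 17
  4 -> 6 -> -6
  probe: 17 -> 19 -> -19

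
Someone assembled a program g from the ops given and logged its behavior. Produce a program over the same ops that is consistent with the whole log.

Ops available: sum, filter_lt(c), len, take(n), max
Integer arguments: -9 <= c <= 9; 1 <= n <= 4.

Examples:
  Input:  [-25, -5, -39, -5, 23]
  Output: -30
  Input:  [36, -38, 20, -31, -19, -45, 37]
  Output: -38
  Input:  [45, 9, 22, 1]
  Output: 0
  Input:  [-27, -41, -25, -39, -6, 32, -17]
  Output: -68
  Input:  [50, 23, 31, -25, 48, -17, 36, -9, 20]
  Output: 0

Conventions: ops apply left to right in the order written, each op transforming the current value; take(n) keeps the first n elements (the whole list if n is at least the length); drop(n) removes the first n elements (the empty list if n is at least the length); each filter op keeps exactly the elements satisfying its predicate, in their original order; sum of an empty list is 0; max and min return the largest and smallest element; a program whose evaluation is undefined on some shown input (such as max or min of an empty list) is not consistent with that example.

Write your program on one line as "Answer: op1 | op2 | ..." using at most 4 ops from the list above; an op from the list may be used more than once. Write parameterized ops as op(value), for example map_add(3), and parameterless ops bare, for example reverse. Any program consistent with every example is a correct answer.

take(3) | filter_lt(0) | take(2) | sum

Check, running the answer program on each example:
  [-25, -5, -39, -5, 23] -> [-25, -5, -39] -> [-25, -5, -39] -> [-25, -5] -> -30
  [36, -38, 20, -31, -19, -45, 37] -> [36, -38, 20] -> [-38] -> [-38] -> -38
  [45, 9, 22, 1] -> [45, 9, 22] -> [] -> [] -> 0
  [-27, -41, -25, -39, -6, 32, -17] -> [-27, -41, -25] -> [-27, -41, -25] -> [-27, -41] -> -68
  [50, 23, 31, -25, 48, -17, 36, -9, 20] -> [50, 23, 31] -> [] -> [] -> 0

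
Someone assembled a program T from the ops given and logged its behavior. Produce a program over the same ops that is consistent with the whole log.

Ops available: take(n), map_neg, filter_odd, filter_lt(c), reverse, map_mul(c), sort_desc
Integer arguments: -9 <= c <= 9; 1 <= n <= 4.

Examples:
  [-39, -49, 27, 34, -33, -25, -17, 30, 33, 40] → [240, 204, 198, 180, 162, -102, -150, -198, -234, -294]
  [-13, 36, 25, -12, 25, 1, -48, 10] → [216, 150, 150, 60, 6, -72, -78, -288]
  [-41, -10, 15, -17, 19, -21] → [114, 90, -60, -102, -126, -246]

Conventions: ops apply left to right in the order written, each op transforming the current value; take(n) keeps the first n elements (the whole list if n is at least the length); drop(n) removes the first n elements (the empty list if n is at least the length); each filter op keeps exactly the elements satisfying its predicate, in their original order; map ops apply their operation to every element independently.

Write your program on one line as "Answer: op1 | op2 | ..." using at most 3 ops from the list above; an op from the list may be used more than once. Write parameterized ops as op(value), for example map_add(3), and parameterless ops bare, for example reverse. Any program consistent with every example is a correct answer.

reverse | sort_desc | map_mul(6)

Check, running the answer program on each example:
  [-39, -49, 27, 34, -33, -25, -17, 30, 33, 40] -> [40, 33, 30, -17, -25, -33, 34, 27, -49, -39] -> [40, 34, 33, 30, 27, -17, -25, -33, -39, -49] -> [240, 204, 198, 180, 162, -102, -150, -198, -234, -294]
  [-13, 36, 25, -12, 25, 1, -48, 10] -> [10, -48, 1, 25, -12, 25, 36, -13] -> [36, 25, 25, 10, 1, -12, -13, -48] -> [216, 150, 150, 60, 6, -72, -78, -288]
  [-41, -10, 15, -17, 19, -21] -> [-21, 19, -17, 15, -10, -41] -> [19, 15, -10, -17, -21, -41] -> [114, 90, -60, -102, -126, -246]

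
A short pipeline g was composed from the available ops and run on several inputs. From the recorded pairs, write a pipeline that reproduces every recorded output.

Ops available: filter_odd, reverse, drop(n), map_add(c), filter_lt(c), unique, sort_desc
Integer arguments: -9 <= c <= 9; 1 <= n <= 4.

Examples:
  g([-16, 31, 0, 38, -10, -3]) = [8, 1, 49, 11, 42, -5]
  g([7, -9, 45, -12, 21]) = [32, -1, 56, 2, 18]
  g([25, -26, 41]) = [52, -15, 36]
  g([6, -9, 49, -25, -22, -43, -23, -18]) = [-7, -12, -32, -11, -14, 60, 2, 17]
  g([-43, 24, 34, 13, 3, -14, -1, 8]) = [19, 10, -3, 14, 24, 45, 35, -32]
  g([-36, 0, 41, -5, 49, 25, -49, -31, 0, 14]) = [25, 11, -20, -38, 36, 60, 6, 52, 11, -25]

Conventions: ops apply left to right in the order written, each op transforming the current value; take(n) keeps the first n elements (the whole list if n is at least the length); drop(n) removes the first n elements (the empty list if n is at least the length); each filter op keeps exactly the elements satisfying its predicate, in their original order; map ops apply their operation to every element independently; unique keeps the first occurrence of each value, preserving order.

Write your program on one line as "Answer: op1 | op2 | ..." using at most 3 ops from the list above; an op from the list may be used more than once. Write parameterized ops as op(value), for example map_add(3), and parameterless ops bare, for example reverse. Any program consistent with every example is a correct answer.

map_add(5) | map_add(6) | reverse

Check, running the answer program on each example:
  [-16, 31, 0, 38, -10, -3] -> [-11, 36, 5, 43, -5, 2] -> [-5, 42, 11, 49, 1, 8] -> [8, 1, 49, 11, 42, -5]
  [7, -9, 45, -12, 21] -> [12, -4, 50, -7, 26] -> [18, 2, 56, -1, 32] -> [32, -1, 56, 2, 18]
  [25, -26, 41] -> [30, -21, 46] -> [36, -15, 52] -> [52, -15, 36]
  [6, -9, 49, -25, -22, -43, -23, -18] -> [11, -4, 54, -20, -17, -38, -18, -13] -> [17, 2, 60, -14, -11, -32, -12, -7] -> [-7, -12, -32, -11, -14, 60, 2, 17]
  [-43, 24, 34, 13, 3, -14, -1, 8] -> [-38, 29, 39, 18, 8, -9, 4, 13] -> [-32, 35, 45, 24, 14, -3, 10, 19] -> [19, 10, -3, 14, 24, 45, 35, -32]
  [-36, 0, 41, -5, 49, 25, -49, -31, 0, 14] -> [-31, 5, 46, 0, 54, 30, -44, -26, 5, 19] -> [-25, 11, 52, 6, 60, 36, -38, -20, 11, 25] -> [25, 11, -20, -38, 36, 60, 6, 52, 11, -25]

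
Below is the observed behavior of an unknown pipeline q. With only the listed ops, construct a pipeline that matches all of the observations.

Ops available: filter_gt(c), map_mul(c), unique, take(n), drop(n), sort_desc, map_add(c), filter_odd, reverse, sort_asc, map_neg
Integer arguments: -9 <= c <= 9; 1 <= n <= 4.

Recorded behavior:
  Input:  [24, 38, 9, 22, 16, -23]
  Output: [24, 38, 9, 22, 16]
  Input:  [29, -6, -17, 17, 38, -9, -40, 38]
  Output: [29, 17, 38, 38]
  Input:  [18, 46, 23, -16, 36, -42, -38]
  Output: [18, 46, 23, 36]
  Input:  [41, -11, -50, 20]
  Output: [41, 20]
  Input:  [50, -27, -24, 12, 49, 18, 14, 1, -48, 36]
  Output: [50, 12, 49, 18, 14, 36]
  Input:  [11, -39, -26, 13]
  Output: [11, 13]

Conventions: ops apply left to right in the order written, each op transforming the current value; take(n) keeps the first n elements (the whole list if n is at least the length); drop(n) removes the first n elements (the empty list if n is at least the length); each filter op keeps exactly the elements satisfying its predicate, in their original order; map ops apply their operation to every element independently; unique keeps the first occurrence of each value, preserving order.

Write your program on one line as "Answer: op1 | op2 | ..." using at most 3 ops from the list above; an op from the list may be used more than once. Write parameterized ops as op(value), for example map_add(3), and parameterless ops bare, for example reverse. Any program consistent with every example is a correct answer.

reverse | filter_gt(6) | reverse

Check, running the answer program on each example:
  [24, 38, 9, 22, 16, -23] -> [-23, 16, 22, 9, 38, 24] -> [16, 22, 9, 38, 24] -> [24, 38, 9, 22, 16]
  [29, -6, -17, 17, 38, -9, -40, 38] -> [38, -40, -9, 38, 17, -17, -6, 29] -> [38, 38, 17, 29] -> [29, 17, 38, 38]
  [18, 46, 23, -16, 36, -42, -38] -> [-38, -42, 36, -16, 23, 46, 18] -> [36, 23, 46, 18] -> [18, 46, 23, 36]
  [41, -11, -50, 20] -> [20, -50, -11, 41] -> [20, 41] -> [41, 20]
  [50, -27, -24, 12, 49, 18, 14, 1, -48, 36] -> [36, -48, 1, 14, 18, 49, 12, -24, -27, 50] -> [36, 14, 18, 49, 12, 50] -> [50, 12, 49, 18, 14, 36]
  [11, -39, -26, 13] -> [13, -26, -39, 11] -> [13, 11] -> [11, 13]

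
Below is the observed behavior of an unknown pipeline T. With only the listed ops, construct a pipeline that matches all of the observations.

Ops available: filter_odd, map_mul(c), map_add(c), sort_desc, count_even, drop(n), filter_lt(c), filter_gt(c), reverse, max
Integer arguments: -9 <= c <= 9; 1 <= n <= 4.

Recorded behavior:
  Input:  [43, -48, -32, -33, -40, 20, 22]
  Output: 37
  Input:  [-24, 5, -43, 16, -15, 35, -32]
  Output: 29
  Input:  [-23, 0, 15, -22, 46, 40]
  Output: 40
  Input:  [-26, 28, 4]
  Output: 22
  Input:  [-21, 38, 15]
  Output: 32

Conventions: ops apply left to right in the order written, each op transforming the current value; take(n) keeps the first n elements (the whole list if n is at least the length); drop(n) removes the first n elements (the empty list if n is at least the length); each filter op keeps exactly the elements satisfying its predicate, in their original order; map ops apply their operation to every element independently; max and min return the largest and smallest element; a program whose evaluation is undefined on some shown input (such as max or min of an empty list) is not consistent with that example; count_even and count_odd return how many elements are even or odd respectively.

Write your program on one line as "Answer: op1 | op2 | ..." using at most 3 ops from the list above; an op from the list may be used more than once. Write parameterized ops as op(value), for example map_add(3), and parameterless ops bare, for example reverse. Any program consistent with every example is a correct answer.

map_add(-6) | reverse | max

Check, running the answer program on each example:
  [43, -48, -32, -33, -40, 20, 22] -> [37, -54, -38, -39, -46, 14, 16] -> [16, 14, -46, -39, -38, -54, 37] -> 37
  [-24, 5, -43, 16, -15, 35, -32] -> [-30, -1, -49, 10, -21, 29, -38] -> [-38, 29, -21, 10, -49, -1, -30] -> 29
  [-23, 0, 15, -22, 46, 40] -> [-29, -6, 9, -28, 40, 34] -> [34, 40, -28, 9, -6, -29] -> 40
  [-26, 28, 4] -> [-32, 22, -2] -> [-2, 22, -32] -> 22
  [-21, 38, 15] -> [-27, 32, 9] -> [9, 32, -27] -> 32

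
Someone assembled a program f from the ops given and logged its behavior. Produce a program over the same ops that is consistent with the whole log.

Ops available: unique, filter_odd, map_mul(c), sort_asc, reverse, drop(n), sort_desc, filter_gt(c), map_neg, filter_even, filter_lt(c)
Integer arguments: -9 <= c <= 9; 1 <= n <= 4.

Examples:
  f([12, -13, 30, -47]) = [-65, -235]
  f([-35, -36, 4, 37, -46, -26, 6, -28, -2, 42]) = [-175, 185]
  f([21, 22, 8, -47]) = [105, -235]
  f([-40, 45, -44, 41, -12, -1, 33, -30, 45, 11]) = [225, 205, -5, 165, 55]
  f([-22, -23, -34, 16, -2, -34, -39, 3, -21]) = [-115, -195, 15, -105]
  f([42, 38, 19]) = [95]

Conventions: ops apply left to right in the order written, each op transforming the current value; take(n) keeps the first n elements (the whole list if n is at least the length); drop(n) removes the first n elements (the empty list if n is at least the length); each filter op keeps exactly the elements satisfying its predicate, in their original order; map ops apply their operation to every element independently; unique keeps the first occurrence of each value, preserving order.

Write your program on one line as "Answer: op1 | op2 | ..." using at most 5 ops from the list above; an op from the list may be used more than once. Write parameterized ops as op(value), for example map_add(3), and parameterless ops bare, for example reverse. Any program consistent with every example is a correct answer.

reverse | filter_odd | reverse | unique | map_mul(5)

Check, running the answer program on each example:
  [12, -13, 30, -47] -> [-47, 30, -13, 12] -> [-47, -13] -> [-13, -47] -> [-13, -47] -> [-65, -235]
  [-35, -36, 4, 37, -46, -26, 6, -28, -2, 42] -> [42, -2, -28, 6, -26, -46, 37, 4, -36, -35] -> [37, -35] -> [-35, 37] -> [-35, 37] -> [-175, 185]
  [21, 22, 8, -47] -> [-47, 8, 22, 21] -> [-47, 21] -> [21, -47] -> [21, -47] -> [105, -235]
  [-40, 45, -44, 41, -12, -1, 33, -30, 45, 11] -> [11, 45, -30, 33, -1, -12, 41, -44, 45, -40] -> [11, 45, 33, -1, 41, 45] -> [45, 41, -1, 33, 45, 11] -> [45, 41, -1, 33, 11] -> [225, 205, -5, 165, 55]
  [-22, -23, -34, 16, -2, -34, -39, 3, -21] -> [-21, 3, -39, -34, -2, 16, -34, -23, -22] -> [-21, 3, -39, -23] -> [-23, -39, 3, -21] -> [-23, -39, 3, -21] -> [-115, -195, 15, -105]
  [42, 38, 19] -> [19, 38, 42] -> [19] -> [19] -> [19] -> [95]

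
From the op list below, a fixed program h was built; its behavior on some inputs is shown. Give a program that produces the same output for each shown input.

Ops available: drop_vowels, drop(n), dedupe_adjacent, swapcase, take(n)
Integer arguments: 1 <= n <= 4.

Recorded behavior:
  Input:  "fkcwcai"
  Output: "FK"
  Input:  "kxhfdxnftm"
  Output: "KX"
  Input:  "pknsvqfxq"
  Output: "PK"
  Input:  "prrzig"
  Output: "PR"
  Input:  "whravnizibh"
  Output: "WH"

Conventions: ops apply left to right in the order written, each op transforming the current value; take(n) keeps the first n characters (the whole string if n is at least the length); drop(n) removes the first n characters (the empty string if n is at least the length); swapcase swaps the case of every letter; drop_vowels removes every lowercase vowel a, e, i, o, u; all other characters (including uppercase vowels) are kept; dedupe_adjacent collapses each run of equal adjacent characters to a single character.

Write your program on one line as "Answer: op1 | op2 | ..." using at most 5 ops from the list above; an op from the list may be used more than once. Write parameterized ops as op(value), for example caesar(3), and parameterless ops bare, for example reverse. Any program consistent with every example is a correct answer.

swapcase | take(4) | swapcase | take(2) | swapcase

Check, running the answer program on each example:
  "fkcwcai" -> "FKCWCAI" -> "FKCW" -> "fkcw" -> "fk" -> "FK"
  "kxhfdxnftm" -> "KXHFDXNFTM" -> "KXHF" -> "kxhf" -> "kx" -> "KX"
  "pknsvqfxq" -> "PKNSVQFXQ" -> "PKNS" -> "pkns" -> "pk" -> "PK"
  "prrzig" -> "PRRZIG" -> "PRRZ" -> "prrz" -> "pr" -> "PR"
  "whravnizibh" -> "WHRAVNIZIBH" -> "WHRA" -> "whra" -> "wh" -> "WH"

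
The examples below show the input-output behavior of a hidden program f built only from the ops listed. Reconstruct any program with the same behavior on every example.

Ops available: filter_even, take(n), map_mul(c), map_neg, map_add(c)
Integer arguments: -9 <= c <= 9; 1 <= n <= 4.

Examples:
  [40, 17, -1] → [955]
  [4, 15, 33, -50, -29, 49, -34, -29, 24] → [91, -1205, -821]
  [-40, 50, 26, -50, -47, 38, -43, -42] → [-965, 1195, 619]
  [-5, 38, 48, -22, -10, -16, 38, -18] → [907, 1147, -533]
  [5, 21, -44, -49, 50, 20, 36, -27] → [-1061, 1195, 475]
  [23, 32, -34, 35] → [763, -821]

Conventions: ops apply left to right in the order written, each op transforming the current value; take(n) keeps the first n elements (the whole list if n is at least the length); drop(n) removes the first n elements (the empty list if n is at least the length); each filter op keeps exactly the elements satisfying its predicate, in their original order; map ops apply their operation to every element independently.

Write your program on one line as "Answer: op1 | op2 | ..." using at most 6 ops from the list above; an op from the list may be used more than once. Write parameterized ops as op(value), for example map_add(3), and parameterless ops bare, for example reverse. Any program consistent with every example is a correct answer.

filter_even | map_mul(3) | take(3) | map_mul(-8) | map_add(5) | map_neg

Check, running the answer program on each example:
  [40, 17, -1] -> [40] -> [120] -> [120] -> [-960] -> [-955] -> [955]
  [4, 15, 33, -50, -29, 49, -34, -29, 24] -> [4, -50, -34, 24] -> [12, -150, -102, 72] -> [12, -150, -102] -> [-96, 1200, 816] -> [-91, 1205, 821] -> [91, -1205, -821]
  [-40, 50, 26, -50, -47, 38, -43, -42] -> [-40, 50, 26, -50, 38, -42] -> [-120, 150, 78, -150, 114, -126] -> [-120, 150, 78] -> [960, -1200, -624] -> [965, -1195, -619] -> [-965, 1195, 619]
  [-5, 38, 48, -22, -10, -16, 38, -18] -> [38, 48, -22, -10, -16, 38, -18] -> [114, 144, -66, -30, -48, 114, -54] -> [114, 144, -66] -> [-912, -1152, 528] -> [-907, -1147, 533] -> [907, 1147, -533]
  [5, 21, -44, -49, 50, 20, 36, -27] -> [-44, 50, 20, 36] -> [-132, 150, 60, 108] -> [-132, 150, 60] -> [1056, -1200, -480] -> [1061, -1195, -475] -> [-1061, 1195, 475]
  [23, 32, -34, 35] -> [32, -34] -> [96, -102] -> [96, -102] -> [-768, 816] -> [-763, 821] -> [763, -821]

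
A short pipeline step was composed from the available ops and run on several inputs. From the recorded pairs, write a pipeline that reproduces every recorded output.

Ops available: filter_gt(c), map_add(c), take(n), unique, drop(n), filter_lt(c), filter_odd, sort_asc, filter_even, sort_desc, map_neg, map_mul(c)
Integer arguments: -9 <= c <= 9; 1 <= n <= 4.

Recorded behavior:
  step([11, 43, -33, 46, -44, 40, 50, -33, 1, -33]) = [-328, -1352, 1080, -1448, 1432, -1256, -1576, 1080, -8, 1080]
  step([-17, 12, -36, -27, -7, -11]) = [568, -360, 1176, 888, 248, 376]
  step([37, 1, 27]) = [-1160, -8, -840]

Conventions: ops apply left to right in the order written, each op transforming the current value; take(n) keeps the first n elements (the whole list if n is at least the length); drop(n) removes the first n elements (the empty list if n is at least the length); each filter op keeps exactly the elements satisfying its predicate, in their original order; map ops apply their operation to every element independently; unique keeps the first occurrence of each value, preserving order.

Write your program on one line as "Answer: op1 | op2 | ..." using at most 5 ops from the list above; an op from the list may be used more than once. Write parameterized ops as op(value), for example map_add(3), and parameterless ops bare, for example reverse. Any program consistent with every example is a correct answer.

map_mul(-4) | map_add(3) | map_mul(-8) | map_neg

Check, running the answer program on each example:
  [11, 43, -33, 46, -44, 40, 50, -33, 1, -33] -> [-44, -172, 132, -184, 176, -160, -200, 132, -4, 132] -> [-41, -169, 135, -181, 179, -157, -197, 135, -1, 135] -> [328, 1352, -1080, 1448, -1432, 1256, 1576, -1080, 8, -1080] -> [-328, -1352, 1080, -1448, 1432, -1256, -1576, 1080, -8, 1080]
  [-17, 12, -36, -27, -7, -11] -> [68, -48, 144, 108, 28, 44] -> [71, -45, 147, 111, 31, 47] -> [-568, 360, -1176, -888, -248, -376] -> [568, -360, 1176, 888, 248, 376]
  [37, 1, 27] -> [-148, -4, -108] -> [-145, -1, -105] -> [1160, 8, 840] -> [-1160, -8, -840]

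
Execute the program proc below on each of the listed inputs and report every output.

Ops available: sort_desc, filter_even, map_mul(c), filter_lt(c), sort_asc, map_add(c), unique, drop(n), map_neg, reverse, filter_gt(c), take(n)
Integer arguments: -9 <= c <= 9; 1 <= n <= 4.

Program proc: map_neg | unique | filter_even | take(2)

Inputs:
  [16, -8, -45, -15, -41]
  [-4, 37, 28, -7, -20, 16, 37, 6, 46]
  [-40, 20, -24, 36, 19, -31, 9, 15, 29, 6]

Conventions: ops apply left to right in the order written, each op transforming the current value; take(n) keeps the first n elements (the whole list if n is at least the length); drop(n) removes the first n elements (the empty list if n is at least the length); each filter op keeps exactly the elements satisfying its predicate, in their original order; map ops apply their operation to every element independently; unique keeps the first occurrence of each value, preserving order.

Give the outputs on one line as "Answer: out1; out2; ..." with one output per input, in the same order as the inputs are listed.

[-16, 8]; [4, -28]; [40, -20]

Execution, op by op:
  [16, -8, -45, -15, -41] -> [-16, 8, 45, 15, 41] -> [-16, 8, 45, 15, 41] -> [-16, 8] -> [-16, 8]
  [-4, 37, 28, -7, -20, 16, 37, 6, 46] -> [4, -37, -28, 7, 20, -16, -37, -6, -46] -> [4, -37, -28, 7, 20, -16, -6, -46] -> [4, -28, 20, -16, -6, -46] -> [4, -28]
  [-40, 20, -24, 36, 19, -31, 9, 15, 29, 6] -> [40, -20, 24, -36, -19, 31, -9, -15, -29, -6] -> [40, -20, 24, -36, -19, 31, -9, -15, -29, -6] -> [40, -20, 24, -36, -6] -> [40, -20]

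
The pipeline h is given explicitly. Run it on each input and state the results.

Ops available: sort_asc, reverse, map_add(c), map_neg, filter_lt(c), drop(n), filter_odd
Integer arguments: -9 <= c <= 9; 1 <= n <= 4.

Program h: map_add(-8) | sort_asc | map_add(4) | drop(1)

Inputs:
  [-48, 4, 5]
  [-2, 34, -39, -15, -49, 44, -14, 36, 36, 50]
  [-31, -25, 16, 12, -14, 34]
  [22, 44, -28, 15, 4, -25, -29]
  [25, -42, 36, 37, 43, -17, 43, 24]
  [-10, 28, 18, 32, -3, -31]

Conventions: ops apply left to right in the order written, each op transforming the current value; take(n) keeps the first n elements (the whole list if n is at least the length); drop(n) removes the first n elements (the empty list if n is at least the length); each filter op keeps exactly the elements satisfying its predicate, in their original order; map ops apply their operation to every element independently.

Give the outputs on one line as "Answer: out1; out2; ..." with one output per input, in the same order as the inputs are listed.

Execution, op by op:
  [-48, 4, 5] -> [-56, -4, -3] -> [-56, -4, -3] -> [-52, 0, 1] -> [0, 1]
  [-2, 34, -39, -15, -49, 44, -14, 36, 36, 50] -> [-10, 26, -47, -23, -57, 36, -22, 28, 28, 42] -> [-57, -47, -23, -22, -10, 26, 28, 28, 36, 42] -> [-53, -43, -19, -18, -6, 30, 32, 32, 40, 46] -> [-43, -19, -18, -6, 30, 32, 32, 40, 46]
  [-31, -25, 16, 12, -14, 34] -> [-39, -33, 8, 4, -22, 26] -> [-39, -33, -22, 4, 8, 26] -> [-35, -29, -18, 8, 12, 30] -> [-29, -18, 8, 12, 30]
  [22, 44, -28, 15, 4, -25, -29] -> [14, 36, -36, 7, -4, -33, -37] -> [-37, -36, -33, -4, 7, 14, 36] -> [-33, -32, -29, 0, 11, 18, 40] -> [-32, -29, 0, 11, 18, 40]
  [25, -42, 36, 37, 43, -17, 43, 24] -> [17, -50, 28, 29, 35, -25, 35, 16] -> [-50, -25, 16, 17, 28, 29, 35, 35] -> [-46, -21, 20, 21, 32, 33, 39, 39] -> [-21, 20, 21, 32, 33, 39, 39]
  [-10, 28, 18, 32, -3, -31] -> [-18, 20, 10, 24, -11, -39] -> [-39, -18, -11, 10, 20, 24] -> [-35, -14, -7, 14, 24, 28] -> [-14, -7, 14, 24, 28]

[0, 1]; [-43, -19, -18, -6, 30, 32, 32, 40, 46]; [-29, -18, 8, 12, 30]; [-32, -29, 0, 11, 18, 40]; [-21, 20, 21, 32, 33, 39, 39]; [-14, -7, 14, 24, 28]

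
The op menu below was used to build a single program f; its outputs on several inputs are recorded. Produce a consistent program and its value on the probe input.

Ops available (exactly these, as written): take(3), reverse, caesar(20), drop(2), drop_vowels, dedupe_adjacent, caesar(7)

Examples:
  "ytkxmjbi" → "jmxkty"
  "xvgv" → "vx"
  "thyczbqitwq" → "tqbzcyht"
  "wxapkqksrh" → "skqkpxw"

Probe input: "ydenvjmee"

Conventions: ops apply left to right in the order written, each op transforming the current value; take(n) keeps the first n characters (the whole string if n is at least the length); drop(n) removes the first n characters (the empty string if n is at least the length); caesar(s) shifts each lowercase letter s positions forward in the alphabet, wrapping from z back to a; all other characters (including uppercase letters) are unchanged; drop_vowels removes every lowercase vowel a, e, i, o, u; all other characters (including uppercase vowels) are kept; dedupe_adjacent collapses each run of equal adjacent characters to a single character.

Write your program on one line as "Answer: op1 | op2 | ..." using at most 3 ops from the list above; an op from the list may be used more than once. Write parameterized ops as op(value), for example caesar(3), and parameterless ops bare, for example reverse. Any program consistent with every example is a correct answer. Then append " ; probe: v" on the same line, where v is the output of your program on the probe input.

reverse | drop(2) | drop_vowels ; probe: "mjvndy"

Check, running the answer program on each example:
  "ytkxmjbi" -> "ibjmxkty" -> "jmxkty" -> "jmxkty"
  "xvgv" -> "vgvx" -> "vx" -> "vx"
  "thyczbqitwq" -> "qwtiqbzcyht" -> "tiqbzcyht" -> "tqbzcyht"
  "wxapkqksrh" -> "hrskqkpaxw" -> "skqkpaxw" -> "skqkpxw"
  probe: "ydenvjmee" -> "eemjvnedy" -> "mjvnedy" -> "mjvndy"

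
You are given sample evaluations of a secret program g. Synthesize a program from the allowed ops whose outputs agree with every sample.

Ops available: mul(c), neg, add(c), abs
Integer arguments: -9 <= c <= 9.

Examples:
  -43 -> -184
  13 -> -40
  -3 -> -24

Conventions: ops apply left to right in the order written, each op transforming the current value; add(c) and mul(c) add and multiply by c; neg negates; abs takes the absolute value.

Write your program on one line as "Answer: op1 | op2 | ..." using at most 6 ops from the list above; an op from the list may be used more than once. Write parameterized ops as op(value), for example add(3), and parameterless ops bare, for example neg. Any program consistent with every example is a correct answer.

add(-3) | abs | mul(-2) | mul(-2) | neg

Check, running the answer program on each example:
  -43 -> -46 -> 46 -> -92 -> 184 -> -184
  13 -> 10 -> 10 -> -20 -> 40 -> -40
  -3 -> -6 -> 6 -> -12 -> 24 -> -24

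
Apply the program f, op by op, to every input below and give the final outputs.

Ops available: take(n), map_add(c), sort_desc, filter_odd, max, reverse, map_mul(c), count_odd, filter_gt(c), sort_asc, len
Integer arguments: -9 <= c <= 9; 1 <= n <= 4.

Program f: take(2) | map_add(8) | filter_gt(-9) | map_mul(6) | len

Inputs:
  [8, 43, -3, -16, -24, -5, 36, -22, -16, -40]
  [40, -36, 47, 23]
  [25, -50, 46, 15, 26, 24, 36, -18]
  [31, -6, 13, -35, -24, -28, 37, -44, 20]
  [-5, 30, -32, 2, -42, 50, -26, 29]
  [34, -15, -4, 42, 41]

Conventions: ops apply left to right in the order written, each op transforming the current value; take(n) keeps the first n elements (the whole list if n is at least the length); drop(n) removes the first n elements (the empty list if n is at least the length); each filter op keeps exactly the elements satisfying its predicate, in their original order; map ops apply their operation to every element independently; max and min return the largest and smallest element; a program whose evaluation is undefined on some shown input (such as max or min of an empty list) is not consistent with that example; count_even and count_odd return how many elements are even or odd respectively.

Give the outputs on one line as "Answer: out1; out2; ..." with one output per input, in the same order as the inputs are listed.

Execution, op by op:
  [8, 43, -3, -16, -24, -5, 36, -22, -16, -40] -> [8, 43] -> [16, 51] -> [16, 51] -> [96, 306] -> 2
  [40, -36, 47, 23] -> [40, -36] -> [48, -28] -> [48] -> [288] -> 1
  [25, -50, 46, 15, 26, 24, 36, -18] -> [25, -50] -> [33, -42] -> [33] -> [198] -> 1
  [31, -6, 13, -35, -24, -28, 37, -44, 20] -> [31, -6] -> [39, 2] -> [39, 2] -> [234, 12] -> 2
  [-5, 30, -32, 2, -42, 50, -26, 29] -> [-5, 30] -> [3, 38] -> [3, 38] -> [18, 228] -> 2
  [34, -15, -4, 42, 41] -> [34, -15] -> [42, -7] -> [42, -7] -> [252, -42] -> 2

2; 1; 1; 2; 2; 2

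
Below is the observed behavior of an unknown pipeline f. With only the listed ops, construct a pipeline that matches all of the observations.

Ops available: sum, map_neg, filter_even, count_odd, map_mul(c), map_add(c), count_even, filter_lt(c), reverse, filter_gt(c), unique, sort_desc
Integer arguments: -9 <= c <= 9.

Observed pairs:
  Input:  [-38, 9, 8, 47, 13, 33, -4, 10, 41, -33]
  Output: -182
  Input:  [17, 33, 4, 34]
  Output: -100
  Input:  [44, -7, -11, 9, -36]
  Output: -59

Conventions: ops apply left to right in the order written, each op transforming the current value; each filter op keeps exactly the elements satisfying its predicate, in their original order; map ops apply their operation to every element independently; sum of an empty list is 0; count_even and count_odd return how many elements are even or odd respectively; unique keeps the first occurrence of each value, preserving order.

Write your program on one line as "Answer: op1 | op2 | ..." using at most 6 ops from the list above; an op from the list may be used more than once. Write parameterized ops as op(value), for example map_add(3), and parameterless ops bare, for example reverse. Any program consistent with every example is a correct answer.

reverse | filter_gt(-1) | map_neg | map_add(-3) | sum

Check, running the answer program on each example:
  [-38, 9, 8, 47, 13, 33, -4, 10, 41, -33] -> [-33, 41, 10, -4, 33, 13, 47, 8, 9, -38] -> [41, 10, 33, 13, 47, 8, 9] -> [-41, -10, -33, -13, -47, -8, -9] -> [-44, -13, -36, -16, -50, -11, -12] -> -182
  [17, 33, 4, 34] -> [34, 4, 33, 17] -> [34, 4, 33, 17] -> [-34, -4, -33, -17] -> [-37, -7, -36, -20] -> -100
  [44, -7, -11, 9, -36] -> [-36, 9, -11, -7, 44] -> [9, 44] -> [-9, -44] -> [-12, -47] -> -59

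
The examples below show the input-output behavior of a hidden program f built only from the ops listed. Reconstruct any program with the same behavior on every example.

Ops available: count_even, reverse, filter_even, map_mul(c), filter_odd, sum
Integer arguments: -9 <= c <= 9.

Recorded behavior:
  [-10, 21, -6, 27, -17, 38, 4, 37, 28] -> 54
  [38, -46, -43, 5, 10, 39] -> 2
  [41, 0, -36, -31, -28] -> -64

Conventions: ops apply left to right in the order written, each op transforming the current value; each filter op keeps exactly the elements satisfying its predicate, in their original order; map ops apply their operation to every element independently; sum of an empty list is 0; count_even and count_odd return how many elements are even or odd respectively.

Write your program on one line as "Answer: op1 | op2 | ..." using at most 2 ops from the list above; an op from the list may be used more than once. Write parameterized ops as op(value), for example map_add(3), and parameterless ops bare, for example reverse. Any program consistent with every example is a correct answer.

filter_even | sum

Check, running the answer program on each example:
  [-10, 21, -6, 27, -17, 38, 4, 37, 28] -> [-10, -6, 38, 4, 28] -> 54
  [38, -46, -43, 5, 10, 39] -> [38, -46, 10] -> 2
  [41, 0, -36, -31, -28] -> [0, -36, -28] -> -64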